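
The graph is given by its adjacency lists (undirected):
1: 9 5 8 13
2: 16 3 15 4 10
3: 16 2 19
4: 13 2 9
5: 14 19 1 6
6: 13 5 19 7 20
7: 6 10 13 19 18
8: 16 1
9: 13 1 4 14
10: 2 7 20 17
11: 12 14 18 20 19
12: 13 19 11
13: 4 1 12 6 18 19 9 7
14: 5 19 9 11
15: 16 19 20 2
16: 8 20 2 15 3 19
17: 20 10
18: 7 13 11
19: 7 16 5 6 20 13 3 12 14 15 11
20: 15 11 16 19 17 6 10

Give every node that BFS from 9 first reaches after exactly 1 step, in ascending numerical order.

1, 4, 13, 14

Level 0: 9
Level 1: 1, 4, 13, 14
Level 2: 2, 5, 6, 7, 8, 11, 12, 18, 19
Level 3: 3, 10, 15, 16, 20
Level 4: 17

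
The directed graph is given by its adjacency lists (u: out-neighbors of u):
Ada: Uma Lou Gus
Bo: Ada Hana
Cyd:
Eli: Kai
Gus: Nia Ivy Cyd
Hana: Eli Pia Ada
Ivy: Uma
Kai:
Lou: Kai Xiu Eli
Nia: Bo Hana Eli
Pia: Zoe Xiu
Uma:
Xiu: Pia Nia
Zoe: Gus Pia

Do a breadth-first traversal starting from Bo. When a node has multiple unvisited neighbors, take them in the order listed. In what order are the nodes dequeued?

Bo -> Ada -> Hana -> Uma -> Lou -> Gus -> Eli -> Pia -> Kai -> Xiu -> Nia -> Ivy -> Cyd -> Zoe

Visit Bo; enqueue Ada, Hana → queue [Ada, Hana]
Visit Ada; enqueue Uma, Lou, Gus → queue [Hana, Uma, Lou, Gus]
Visit Hana; enqueue Eli, Pia → queue [Uma, Lou, Gus, Eli, Pia]
Visit Uma → queue [Lou, Gus, Eli, Pia]
Visit Lou; enqueue Kai, Xiu → queue [Gus, Eli, Pia, Kai, Xiu]
Visit Gus; enqueue Nia, Ivy, Cyd → queue [Eli, Pia, Kai, Xiu, Nia, Ivy, Cyd]
Visit Eli → queue [Pia, Kai, Xiu, Nia, Ivy, Cyd]
Visit Pia; enqueue Zoe → queue [Kai, Xiu, Nia, Ivy, Cyd, Zoe]
Visit Kai → queue [Xiu, Nia, Ivy, Cyd, Zoe]
Visit Xiu → queue [Nia, Ivy, Cyd, Zoe]
Visit Nia → queue [Ivy, Cyd, Zoe]
Visit Ivy → queue [Cyd, Zoe]
Visit Cyd → queue [Zoe]
Visit Zoe → queue []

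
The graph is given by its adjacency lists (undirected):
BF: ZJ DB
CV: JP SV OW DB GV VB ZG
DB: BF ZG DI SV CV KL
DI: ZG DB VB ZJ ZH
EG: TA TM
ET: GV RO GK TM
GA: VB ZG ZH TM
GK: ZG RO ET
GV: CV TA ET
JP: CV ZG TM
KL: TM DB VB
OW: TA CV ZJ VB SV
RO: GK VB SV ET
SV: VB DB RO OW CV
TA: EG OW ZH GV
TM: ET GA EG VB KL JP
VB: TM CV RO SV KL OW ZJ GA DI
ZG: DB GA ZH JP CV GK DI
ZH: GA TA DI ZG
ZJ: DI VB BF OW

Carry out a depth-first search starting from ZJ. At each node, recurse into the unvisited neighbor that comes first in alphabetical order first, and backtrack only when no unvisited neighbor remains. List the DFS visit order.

ZJ -> BF -> DB -> CV -> GV -> ET -> GK -> RO -> SV -> OW -> TA -> EG -> TM -> GA -> VB -> DI -> ZG -> JP -> ZH -> KL

Visit ZJ
ZJ → BF
BF → DB
DB → CV
CV → GV
GV → ET
ET → GK
GK → RO
RO → SV
SV → OW
OW → TA
TA → EG
EG → TM
TM → GA
GA → VB
VB → DI
DI → ZG
ZG → JP
ZG → ZH
VB → KL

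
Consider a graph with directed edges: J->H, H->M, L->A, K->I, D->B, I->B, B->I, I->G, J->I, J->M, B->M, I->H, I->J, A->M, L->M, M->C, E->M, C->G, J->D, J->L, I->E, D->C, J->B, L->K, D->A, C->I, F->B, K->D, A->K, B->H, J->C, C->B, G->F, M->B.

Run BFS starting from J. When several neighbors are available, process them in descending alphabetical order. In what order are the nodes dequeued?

Visit J; enqueue M, L, I, H, D, C, B → queue [M, L, I, H, D, C, B]
Visit M → queue [L, I, H, D, C, B]
Visit L; enqueue K, A → queue [I, H, D, C, B, K, A]
Visit I; enqueue G, E → queue [H, D, C, B, K, A, G, E]
Visit H → queue [D, C, B, K, A, G, E]
Visit D → queue [C, B, K, A, G, E]
Visit C → queue [B, K, A, G, E]
Visit B → queue [K, A, G, E]
Visit K → queue [A, G, E]
Visit A → queue [G, E]
Visit G; enqueue F → queue [E, F]
Visit E → queue [F]
Visit F → queue []

J, M, L, I, H, D, C, B, K, A, G, E, F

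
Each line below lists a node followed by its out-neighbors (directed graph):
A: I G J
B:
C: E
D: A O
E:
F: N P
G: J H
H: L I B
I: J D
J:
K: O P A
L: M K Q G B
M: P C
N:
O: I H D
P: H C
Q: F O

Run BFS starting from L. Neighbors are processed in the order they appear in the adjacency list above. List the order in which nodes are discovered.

Visit L; enqueue M, K, Q, G, B → queue [M, K, Q, G, B]
Visit M; enqueue P, C → queue [K, Q, G, B, P, C]
Visit K; enqueue O, A → queue [Q, G, B, P, C, O, A]
Visit Q; enqueue F → queue [G, B, P, C, O, A, F]
Visit G; enqueue J, H → queue [B, P, C, O, A, F, J, H]
Visit B → queue [P, C, O, A, F, J, H]
Visit P → queue [C, O, A, F, J, H]
Visit C; enqueue E → queue [O, A, F, J, H, E]
Visit O; enqueue I, D → queue [A, F, J, H, E, I, D]
Visit A → queue [F, J, H, E, I, D]
Visit F; enqueue N → queue [J, H, E, I, D, N]
Visit J → queue [H, E, I, D, N]
Visit H → queue [E, I, D, N]
Visit E → queue [I, D, N]
Visit I → queue [D, N]
Visit D → queue [N]
Visit N → queue []

L M K Q G B P C O A F J H E I D N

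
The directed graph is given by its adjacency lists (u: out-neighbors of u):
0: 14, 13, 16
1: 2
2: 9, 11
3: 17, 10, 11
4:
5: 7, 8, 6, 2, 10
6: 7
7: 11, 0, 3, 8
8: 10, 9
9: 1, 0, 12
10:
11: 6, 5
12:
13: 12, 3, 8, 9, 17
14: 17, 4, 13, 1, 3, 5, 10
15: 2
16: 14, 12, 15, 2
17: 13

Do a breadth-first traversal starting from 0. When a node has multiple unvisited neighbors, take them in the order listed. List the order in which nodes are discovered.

0 -> 14 -> 13 -> 16 -> 17 -> 4 -> 1 -> 3 -> 5 -> 10 -> 12 -> 8 -> 9 -> 15 -> 2 -> 11 -> 7 -> 6

Visit 0; enqueue 14, 13, 16 → queue [14, 13, 16]
Visit 14; enqueue 17, 4, 1, 3, 5, 10 → queue [13, 16, 17, 4, 1, 3, 5, 10]
Visit 13; enqueue 12, 8, 9 → queue [16, 17, 4, 1, 3, 5, 10, 12, 8, 9]
Visit 16; enqueue 15, 2 → queue [17, 4, 1, 3, 5, 10, 12, 8, 9, 15, 2]
Visit 17 → queue [4, 1, 3, 5, 10, 12, 8, 9, 15, 2]
Visit 4 → queue [1, 3, 5, 10, 12, 8, 9, 15, 2]
Visit 1 → queue [3, 5, 10, 12, 8, 9, 15, 2]
Visit 3; enqueue 11 → queue [5, 10, 12, 8, 9, 15, 2, 11]
Visit 5; enqueue 7, 6 → queue [10, 12, 8, 9, 15, 2, 11, 7, 6]
Visit 10 → queue [12, 8, 9, 15, 2, 11, 7, 6]
Visit 12 → queue [8, 9, 15, 2, 11, 7, 6]
Visit 8 → queue [9, 15, 2, 11, 7, 6]
Visit 9 → queue [15, 2, 11, 7, 6]
Visit 15 → queue [2, 11, 7, 6]
Visit 2 → queue [11, 7, 6]
Visit 11 → queue [7, 6]
Visit 7 → queue [6]
Visit 6 → queue []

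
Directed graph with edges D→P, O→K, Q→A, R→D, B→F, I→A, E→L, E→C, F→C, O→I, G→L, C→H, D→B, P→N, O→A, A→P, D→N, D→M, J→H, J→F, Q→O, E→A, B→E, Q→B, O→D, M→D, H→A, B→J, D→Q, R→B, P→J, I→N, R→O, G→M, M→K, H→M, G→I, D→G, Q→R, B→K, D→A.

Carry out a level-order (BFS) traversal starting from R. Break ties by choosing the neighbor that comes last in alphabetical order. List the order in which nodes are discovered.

R, O, D, B, K, I, A, Q, P, N, M, G, J, F, E, L, H, C

Visit R; enqueue O, D, B → queue [O, D, B]
Visit O; enqueue K, I, A → queue [D, B, K, I, A]
Visit D; enqueue Q, P, N, M, G → queue [B, K, I, A, Q, P, N, M, G]
Visit B; enqueue J, F, E → queue [K, I, A, Q, P, N, M, G, J, F, E]
Visit K → queue [I, A, Q, P, N, M, G, J, F, E]
Visit I → queue [A, Q, P, N, M, G, J, F, E]
Visit A → queue [Q, P, N, M, G, J, F, E]
Visit Q → queue [P, N, M, G, J, F, E]
Visit P → queue [N, M, G, J, F, E]
Visit N → queue [M, G, J, F, E]
Visit M → queue [G, J, F, E]
Visit G; enqueue L → queue [J, F, E, L]
Visit J; enqueue H → queue [F, E, L, H]
Visit F; enqueue C → queue [E, L, H, C]
Visit E → queue [L, H, C]
Visit L → queue [H, C]
Visit H → queue [C]
Visit C → queue []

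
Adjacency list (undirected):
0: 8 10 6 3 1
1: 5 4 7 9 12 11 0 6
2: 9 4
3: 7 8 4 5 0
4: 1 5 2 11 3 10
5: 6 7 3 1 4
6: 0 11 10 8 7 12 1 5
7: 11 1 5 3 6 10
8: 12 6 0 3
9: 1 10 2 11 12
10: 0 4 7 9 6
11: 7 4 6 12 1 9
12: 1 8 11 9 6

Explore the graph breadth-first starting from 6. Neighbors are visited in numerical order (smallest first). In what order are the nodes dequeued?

Visit 6; enqueue 0, 1, 5, 7, 8, 10, 11, 12 → queue [0, 1, 5, 7, 8, 10, 11, 12]
Visit 0; enqueue 3 → queue [1, 5, 7, 8, 10, 11, 12, 3]
Visit 1; enqueue 4, 9 → queue [5, 7, 8, 10, 11, 12, 3, 4, 9]
Visit 5 → queue [7, 8, 10, 11, 12, 3, 4, 9]
Visit 7 → queue [8, 10, 11, 12, 3, 4, 9]
Visit 8 → queue [10, 11, 12, 3, 4, 9]
Visit 10 → queue [11, 12, 3, 4, 9]
Visit 11 → queue [12, 3, 4, 9]
Visit 12 → queue [3, 4, 9]
Visit 3 → queue [4, 9]
Visit 4; enqueue 2 → queue [9, 2]
Visit 9 → queue [2]
Visit 2 → queue []

6 -> 0 -> 1 -> 5 -> 7 -> 8 -> 10 -> 11 -> 12 -> 3 -> 4 -> 9 -> 2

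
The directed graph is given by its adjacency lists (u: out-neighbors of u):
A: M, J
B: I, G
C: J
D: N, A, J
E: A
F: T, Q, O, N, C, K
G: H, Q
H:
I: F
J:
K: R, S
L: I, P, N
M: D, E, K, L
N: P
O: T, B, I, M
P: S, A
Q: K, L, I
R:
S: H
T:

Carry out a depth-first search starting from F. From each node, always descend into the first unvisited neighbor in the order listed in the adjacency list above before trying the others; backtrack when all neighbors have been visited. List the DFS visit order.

Visit F
F → T
F → Q
Q → K
K → R
K → S
S → H
Q → L
L → I
L → P
P → A
A → M
M → D
D → N
D → J
M → E
F → O
O → B
B → G
F → C

F, T, Q, K, R, S, H, L, I, P, A, M, D, N, J, E, O, B, G, C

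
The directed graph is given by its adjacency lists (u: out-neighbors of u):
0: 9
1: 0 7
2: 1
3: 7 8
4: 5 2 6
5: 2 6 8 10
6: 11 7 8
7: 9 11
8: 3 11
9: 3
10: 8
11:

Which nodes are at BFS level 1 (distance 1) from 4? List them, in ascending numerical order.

2, 5, 6

Level 0: 4
Level 1: 2, 5, 6
Level 2: 1, 7, 8, 10, 11
Level 3: 0, 3, 9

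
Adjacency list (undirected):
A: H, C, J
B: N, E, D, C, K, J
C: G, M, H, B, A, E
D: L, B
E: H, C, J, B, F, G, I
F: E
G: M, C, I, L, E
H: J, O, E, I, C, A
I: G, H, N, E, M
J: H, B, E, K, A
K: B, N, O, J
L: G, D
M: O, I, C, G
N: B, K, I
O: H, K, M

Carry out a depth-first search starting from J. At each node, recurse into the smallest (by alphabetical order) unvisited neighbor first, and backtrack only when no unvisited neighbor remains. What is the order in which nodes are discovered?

Visit J
J → A
A → C
C → B
B → D
D → L
L → G
G → E
E → F
E → H
H → I
I → M
M → O
O → K
K → N

J → A → C → B → D → L → G → E → F → H → I → M → O → K → N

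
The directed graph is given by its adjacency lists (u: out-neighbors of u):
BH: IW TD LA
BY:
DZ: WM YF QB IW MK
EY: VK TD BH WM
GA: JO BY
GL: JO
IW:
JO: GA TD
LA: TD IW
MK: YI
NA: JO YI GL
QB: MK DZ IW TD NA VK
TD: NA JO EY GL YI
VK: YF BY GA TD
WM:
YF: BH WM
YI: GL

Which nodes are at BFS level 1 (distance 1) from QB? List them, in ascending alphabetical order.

Level 0: QB
Level 1: DZ, IW, MK, NA, TD, VK
Level 2: BY, EY, GA, GL, JO, WM, YF, YI
Level 3: BH
Level 4: LA

DZ, IW, MK, NA, TD, VK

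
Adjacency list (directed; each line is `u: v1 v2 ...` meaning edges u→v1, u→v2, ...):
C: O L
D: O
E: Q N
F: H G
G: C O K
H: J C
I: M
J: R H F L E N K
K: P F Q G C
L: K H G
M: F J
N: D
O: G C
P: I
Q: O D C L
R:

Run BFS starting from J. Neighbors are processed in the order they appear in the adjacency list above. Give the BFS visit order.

J -> R -> H -> F -> L -> E -> N -> K -> C -> G -> Q -> D -> P -> O -> I -> M

Visit J; enqueue R, H, F, L, E, N, K → queue [R, H, F, L, E, N, K]
Visit R → queue [H, F, L, E, N, K]
Visit H; enqueue C → queue [F, L, E, N, K, C]
Visit F; enqueue G → queue [L, E, N, K, C, G]
Visit L → queue [E, N, K, C, G]
Visit E; enqueue Q → queue [N, K, C, G, Q]
Visit N; enqueue D → queue [K, C, G, Q, D]
Visit K; enqueue P → queue [C, G, Q, D, P]
Visit C; enqueue O → queue [G, Q, D, P, O]
Visit G → queue [Q, D, P, O]
Visit Q → queue [D, P, O]
Visit D → queue [P, O]
Visit P; enqueue I → queue [O, I]
Visit O → queue [I]
Visit I; enqueue M → queue [M]
Visit M → queue []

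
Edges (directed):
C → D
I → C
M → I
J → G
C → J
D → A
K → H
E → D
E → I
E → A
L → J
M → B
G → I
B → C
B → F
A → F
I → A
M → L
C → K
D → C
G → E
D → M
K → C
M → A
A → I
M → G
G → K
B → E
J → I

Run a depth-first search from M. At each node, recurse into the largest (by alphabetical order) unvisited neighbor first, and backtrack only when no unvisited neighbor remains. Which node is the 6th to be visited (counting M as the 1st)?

K

Visit M
M → L
L → J
J → I
I → C
C → K
K → H
C → D
D → A
A → F
J → G
G → E
M → B

Visit order: M, L, J, I, C, K, H, D, A, F, G, E, B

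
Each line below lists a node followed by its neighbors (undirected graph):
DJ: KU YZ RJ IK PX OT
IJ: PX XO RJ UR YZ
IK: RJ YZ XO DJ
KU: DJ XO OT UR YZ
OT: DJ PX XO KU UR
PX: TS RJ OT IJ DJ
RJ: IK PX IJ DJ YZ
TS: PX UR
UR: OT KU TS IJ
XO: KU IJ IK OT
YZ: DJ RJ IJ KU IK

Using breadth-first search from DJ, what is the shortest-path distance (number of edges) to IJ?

2

Level 0: DJ
Level 1: IK, KU, OT, PX, RJ, YZ
Level 2: IJ, TS, UR, XO
IJ first appears at level 2.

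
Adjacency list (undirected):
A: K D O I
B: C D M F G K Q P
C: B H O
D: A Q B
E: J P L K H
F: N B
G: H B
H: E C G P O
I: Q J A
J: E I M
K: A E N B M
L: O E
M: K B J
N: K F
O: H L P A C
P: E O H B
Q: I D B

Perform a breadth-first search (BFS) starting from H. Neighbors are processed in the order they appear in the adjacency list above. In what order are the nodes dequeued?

H E C G P O J L K B A I M N D F Q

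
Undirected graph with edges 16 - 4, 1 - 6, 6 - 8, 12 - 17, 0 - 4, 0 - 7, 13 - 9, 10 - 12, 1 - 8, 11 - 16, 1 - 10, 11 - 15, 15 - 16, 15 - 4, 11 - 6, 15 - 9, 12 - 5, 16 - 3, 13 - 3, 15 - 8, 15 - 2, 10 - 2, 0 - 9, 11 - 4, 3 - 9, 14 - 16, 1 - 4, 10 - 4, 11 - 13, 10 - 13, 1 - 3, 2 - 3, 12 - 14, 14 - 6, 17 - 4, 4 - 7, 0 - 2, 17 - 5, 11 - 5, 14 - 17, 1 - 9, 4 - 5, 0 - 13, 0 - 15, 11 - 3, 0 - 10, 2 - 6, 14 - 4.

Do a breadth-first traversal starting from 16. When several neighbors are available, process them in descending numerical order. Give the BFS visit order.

Visit 16; enqueue 15, 14, 11, 4, 3 → queue [15, 14, 11, 4, 3]
Visit 15; enqueue 9, 8, 2, 0 → queue [14, 11, 4, 3, 9, 8, 2, 0]
Visit 14; enqueue 17, 12, 6 → queue [11, 4, 3, 9, 8, 2, 0, 17, 12, 6]
Visit 11; enqueue 13, 5 → queue [4, 3, 9, 8, 2, 0, 17, 12, 6, 13, 5]
Visit 4; enqueue 10, 7, 1 → queue [3, 9, 8, 2, 0, 17, 12, 6, 13, 5, 10, 7, 1]
Visit 3 → queue [9, 8, 2, 0, 17, 12, 6, 13, 5, 10, 7, 1]
Visit 9 → queue [8, 2, 0, 17, 12, 6, 13, 5, 10, 7, 1]
Visit 8 → queue [2, 0, 17, 12, 6, 13, 5, 10, 7, 1]
Visit 2 → queue [0, 17, 12, 6, 13, 5, 10, 7, 1]
Visit 0 → queue [17, 12, 6, 13, 5, 10, 7, 1]
Visit 17 → queue [12, 6, 13, 5, 10, 7, 1]
Visit 12 → queue [6, 13, 5, 10, 7, 1]
Visit 6 → queue [13, 5, 10, 7, 1]
Visit 13 → queue [5, 10, 7, 1]
Visit 5 → queue [10, 7, 1]
Visit 10 → queue [7, 1]
Visit 7 → queue [1]
Visit 1 → queue []

16 → 15 → 14 → 11 → 4 → 3 → 9 → 8 → 2 → 0 → 17 → 12 → 6 → 13 → 5 → 10 → 7 → 1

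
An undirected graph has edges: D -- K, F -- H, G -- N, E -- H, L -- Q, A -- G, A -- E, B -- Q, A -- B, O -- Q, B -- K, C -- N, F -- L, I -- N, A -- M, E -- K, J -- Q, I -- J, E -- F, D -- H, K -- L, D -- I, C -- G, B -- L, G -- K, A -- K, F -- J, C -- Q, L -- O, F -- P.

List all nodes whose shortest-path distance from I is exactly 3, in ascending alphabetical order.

Level 0: I
Level 1: D, J, N
Level 2: C, F, G, H, K, Q
Level 3: A, B, E, L, O, P
Level 4: M

A, B, E, L, O, P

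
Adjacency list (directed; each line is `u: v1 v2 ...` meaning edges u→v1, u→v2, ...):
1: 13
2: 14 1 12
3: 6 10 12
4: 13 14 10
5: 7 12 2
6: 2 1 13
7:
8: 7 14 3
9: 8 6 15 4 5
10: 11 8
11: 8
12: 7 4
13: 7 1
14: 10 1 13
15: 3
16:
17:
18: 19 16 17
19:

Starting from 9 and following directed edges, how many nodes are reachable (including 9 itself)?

15

BFS from 9 visits: 9, 4, 5, 6, 8, 15, 10, 13, 14, 2, 7, 12, 1, 3, 11
Reachable nodes: 15 of 19 total.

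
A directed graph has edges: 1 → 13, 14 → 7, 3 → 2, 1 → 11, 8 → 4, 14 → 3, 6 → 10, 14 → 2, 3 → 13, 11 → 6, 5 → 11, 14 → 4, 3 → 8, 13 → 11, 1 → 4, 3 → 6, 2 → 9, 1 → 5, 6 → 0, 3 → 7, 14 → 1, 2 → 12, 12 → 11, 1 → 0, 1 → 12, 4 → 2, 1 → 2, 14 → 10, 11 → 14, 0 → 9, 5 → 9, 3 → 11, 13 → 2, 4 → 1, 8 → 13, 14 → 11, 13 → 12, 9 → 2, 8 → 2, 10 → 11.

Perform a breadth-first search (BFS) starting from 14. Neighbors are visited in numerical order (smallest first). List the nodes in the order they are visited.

14, 1, 2, 3, 4, 7, 10, 11, 0, 5, 12, 13, 9, 6, 8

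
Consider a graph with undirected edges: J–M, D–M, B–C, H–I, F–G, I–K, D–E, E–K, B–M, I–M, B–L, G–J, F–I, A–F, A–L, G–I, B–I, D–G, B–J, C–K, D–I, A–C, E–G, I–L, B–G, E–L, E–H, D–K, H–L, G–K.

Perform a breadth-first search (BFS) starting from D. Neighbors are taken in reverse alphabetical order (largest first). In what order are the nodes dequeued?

D -> M -> K -> I -> G -> E -> J -> B -> C -> L -> H -> F -> A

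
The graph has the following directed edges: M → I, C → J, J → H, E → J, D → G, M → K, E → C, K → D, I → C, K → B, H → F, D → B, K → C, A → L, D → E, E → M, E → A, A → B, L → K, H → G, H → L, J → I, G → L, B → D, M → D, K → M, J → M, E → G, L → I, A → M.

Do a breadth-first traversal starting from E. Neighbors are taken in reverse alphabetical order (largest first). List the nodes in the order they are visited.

Visit E; enqueue M, J, G, C, A → queue [M, J, G, C, A]
Visit M; enqueue K, I, D → queue [J, G, C, A, K, I, D]
Visit J; enqueue H → queue [G, C, A, K, I, D, H]
Visit G; enqueue L → queue [C, A, K, I, D, H, L]
Visit C → queue [A, K, I, D, H, L]
Visit A; enqueue B → queue [K, I, D, H, L, B]
Visit K → queue [I, D, H, L, B]
Visit I → queue [D, H, L, B]
Visit D → queue [H, L, B]
Visit H; enqueue F → queue [L, B, F]
Visit L → queue [B, F]
Visit B → queue [F]
Visit F → queue []

E M J G C A K I D H L B F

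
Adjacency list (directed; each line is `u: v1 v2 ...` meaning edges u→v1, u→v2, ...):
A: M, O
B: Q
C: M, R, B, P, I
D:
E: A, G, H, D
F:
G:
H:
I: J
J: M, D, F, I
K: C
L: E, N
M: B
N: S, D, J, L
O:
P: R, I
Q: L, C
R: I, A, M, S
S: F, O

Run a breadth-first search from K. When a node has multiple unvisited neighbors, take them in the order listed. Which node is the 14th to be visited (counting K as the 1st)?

L

Visit K; enqueue C → queue [C]
Visit C; enqueue M, R, B, P, I → queue [M, R, B, P, I]
Visit M → queue [R, B, P, I]
Visit R; enqueue A, S → queue [B, P, I, A, S]
Visit B; enqueue Q → queue [P, I, A, S, Q]
Visit P → queue [I, A, S, Q]
Visit I; enqueue J → queue [A, S, Q, J]
Visit A; enqueue O → queue [S, Q, J, O]
Visit S; enqueue F → queue [Q, J, O, F]
Visit Q; enqueue L → queue [J, O, F, L]
Visit J; enqueue D → queue [O, F, L, D]
Visit O → queue [F, L, D]
Visit F → queue [L, D]
Visit L; enqueue E, N → queue [D, E, N]
Visit D → queue [E, N]
Visit E; enqueue G, H → queue [N, G, H]
Visit N → queue [G, H]
Visit G → queue [H]
Visit H → queue []

Visit order: K, C, M, R, B, P, I, A, S, Q, J, O, F, L, D, E, N, G, H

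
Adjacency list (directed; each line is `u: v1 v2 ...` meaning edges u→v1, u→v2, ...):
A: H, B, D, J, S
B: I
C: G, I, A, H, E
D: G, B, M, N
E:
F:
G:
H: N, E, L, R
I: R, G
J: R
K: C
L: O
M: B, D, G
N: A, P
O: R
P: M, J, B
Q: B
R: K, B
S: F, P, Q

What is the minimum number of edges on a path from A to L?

2

Level 0: A
Level 1: B, D, H, J, S
Level 2: E, F, G, I, L, M, N, P, Q, R
Level 3: K, O
Level 4: C
L first appears at level 2.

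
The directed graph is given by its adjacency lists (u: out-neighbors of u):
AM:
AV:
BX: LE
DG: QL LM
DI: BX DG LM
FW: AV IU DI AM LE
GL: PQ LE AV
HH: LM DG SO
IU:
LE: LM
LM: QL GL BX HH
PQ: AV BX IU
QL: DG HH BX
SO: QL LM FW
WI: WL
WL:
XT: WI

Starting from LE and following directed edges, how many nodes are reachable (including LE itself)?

14

BFS from LE visits: LE, LM, BX, GL, HH, QL, AV, PQ, DG, SO, IU, FW, AM, DI
Reachable nodes: 14 of 17 total.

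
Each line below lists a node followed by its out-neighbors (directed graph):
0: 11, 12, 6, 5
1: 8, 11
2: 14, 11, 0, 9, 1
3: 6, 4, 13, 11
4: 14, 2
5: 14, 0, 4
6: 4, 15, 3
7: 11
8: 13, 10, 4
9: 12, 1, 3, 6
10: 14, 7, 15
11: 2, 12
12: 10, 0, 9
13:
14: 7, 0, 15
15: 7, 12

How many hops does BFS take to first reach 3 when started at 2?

2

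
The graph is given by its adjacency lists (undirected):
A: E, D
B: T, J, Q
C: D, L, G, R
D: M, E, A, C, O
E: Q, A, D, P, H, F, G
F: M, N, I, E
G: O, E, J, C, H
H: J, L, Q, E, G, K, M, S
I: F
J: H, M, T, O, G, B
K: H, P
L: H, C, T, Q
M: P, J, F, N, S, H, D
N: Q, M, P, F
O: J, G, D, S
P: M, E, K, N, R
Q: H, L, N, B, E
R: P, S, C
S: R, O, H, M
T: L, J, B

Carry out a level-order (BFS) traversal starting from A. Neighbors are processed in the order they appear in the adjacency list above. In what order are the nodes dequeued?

Visit A; enqueue E, D → queue [E, D]
Visit E; enqueue Q, P, H, F, G → queue [D, Q, P, H, F, G]
Visit D; enqueue M, C, O → queue [Q, P, H, F, G, M, C, O]
Visit Q; enqueue L, N, B → queue [P, H, F, G, M, C, O, L, N, B]
Visit P; enqueue K, R → queue [H, F, G, M, C, O, L, N, B, K, R]
Visit H; enqueue J, S → queue [F, G, M, C, O, L, N, B, K, R, J, S]
Visit F; enqueue I → queue [G, M, C, O, L, N, B, K, R, J, S, I]
Visit G → queue [M, C, O, L, N, B, K, R, J, S, I]
Visit M → queue [C, O, L, N, B, K, R, J, S, I]
Visit C → queue [O, L, N, B, K, R, J, S, I]
Visit O → queue [L, N, B, K, R, J, S, I]
Visit L; enqueue T → queue [N, B, K, R, J, S, I, T]
Visit N → queue [B, K, R, J, S, I, T]
Visit B → queue [K, R, J, S, I, T]
Visit K → queue [R, J, S, I, T]
Visit R → queue [J, S, I, T]
Visit J → queue [S, I, T]
Visit S → queue [I, T]
Visit I → queue [T]
Visit T → queue []

A, E, D, Q, P, H, F, G, M, C, O, L, N, B, K, R, J, S, I, T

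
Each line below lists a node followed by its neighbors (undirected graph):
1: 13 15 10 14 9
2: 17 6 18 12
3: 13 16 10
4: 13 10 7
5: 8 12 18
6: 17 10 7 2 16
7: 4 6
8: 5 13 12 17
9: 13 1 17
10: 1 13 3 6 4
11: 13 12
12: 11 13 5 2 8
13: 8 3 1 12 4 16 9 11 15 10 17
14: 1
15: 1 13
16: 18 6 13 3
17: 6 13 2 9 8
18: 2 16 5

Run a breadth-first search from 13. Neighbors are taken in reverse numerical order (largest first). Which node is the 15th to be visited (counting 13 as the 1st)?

Visit 13; enqueue 17, 16, 15, 12, 11, 10, 9, 8, 4, 3, 1 → queue [17, 16, 15, 12, 11, 10, 9, 8, 4, 3, 1]
Visit 17; enqueue 6, 2 → queue [16, 15, 12, 11, 10, 9, 8, 4, 3, 1, 6, 2]
Visit 16; enqueue 18 → queue [15, 12, 11, 10, 9, 8, 4, 3, 1, 6, 2, 18]
Visit 15 → queue [12, 11, 10, 9, 8, 4, 3, 1, 6, 2, 18]
Visit 12; enqueue 5 → queue [11, 10, 9, 8, 4, 3, 1, 6, 2, 18, 5]
Visit 11 → queue [10, 9, 8, 4, 3, 1, 6, 2, 18, 5]
Visit 10 → queue [9, 8, 4, 3, 1, 6, 2, 18, 5]
Visit 9 → queue [8, 4, 3, 1, 6, 2, 18, 5]
Visit 8 → queue [4, 3, 1, 6, 2, 18, 5]
Visit 4; enqueue 7 → queue [3, 1, 6, 2, 18, 5, 7]
Visit 3 → queue [1, 6, 2, 18, 5, 7]
Visit 1; enqueue 14 → queue [6, 2, 18, 5, 7, 14]
Visit 6 → queue [2, 18, 5, 7, 14]
Visit 2 → queue [18, 5, 7, 14]
Visit 18 → queue [5, 7, 14]
Visit 5 → queue [7, 14]
Visit 7 → queue [14]
Visit 14 → queue []

Visit order: 13, 17, 16, 15, 12, 11, 10, 9, 8, 4, 3, 1, 6, 2, 18, 5, 7, 14

18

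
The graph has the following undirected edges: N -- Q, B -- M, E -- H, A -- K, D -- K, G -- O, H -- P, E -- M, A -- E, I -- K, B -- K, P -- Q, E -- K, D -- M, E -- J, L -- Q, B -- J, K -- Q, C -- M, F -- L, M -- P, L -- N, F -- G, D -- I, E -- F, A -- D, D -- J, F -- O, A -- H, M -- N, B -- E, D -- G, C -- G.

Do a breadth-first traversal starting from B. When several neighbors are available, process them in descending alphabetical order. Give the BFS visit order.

B → M → K → J → E → P → N → D → C → Q → I → A → H → F → L → G → O

Visit B; enqueue M, K, J, E → queue [M, K, J, E]
Visit M; enqueue P, N, D, C → queue [K, J, E, P, N, D, C]
Visit K; enqueue Q, I, A → queue [J, E, P, N, D, C, Q, I, A]
Visit J → queue [E, P, N, D, C, Q, I, A]
Visit E; enqueue H, F → queue [P, N, D, C, Q, I, A, H, F]
Visit P → queue [N, D, C, Q, I, A, H, F]
Visit N; enqueue L → queue [D, C, Q, I, A, H, F, L]
Visit D; enqueue G → queue [C, Q, I, A, H, F, L, G]
Visit C → queue [Q, I, A, H, F, L, G]
Visit Q → queue [I, A, H, F, L, G]
Visit I → queue [A, H, F, L, G]
Visit A → queue [H, F, L, G]
Visit H → queue [F, L, G]
Visit F; enqueue O → queue [L, G, O]
Visit L → queue [G, O]
Visit G → queue [O]
Visit O → queue []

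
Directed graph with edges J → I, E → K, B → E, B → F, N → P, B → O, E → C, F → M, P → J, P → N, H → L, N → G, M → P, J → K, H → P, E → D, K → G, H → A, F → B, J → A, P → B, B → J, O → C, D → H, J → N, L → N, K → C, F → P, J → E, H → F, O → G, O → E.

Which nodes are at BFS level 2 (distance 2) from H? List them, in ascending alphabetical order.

Level 0: H
Level 1: A, F, L, P
Level 2: B, J, M, N
Level 3: E, G, I, K, O
Level 4: C, D

B, J, M, N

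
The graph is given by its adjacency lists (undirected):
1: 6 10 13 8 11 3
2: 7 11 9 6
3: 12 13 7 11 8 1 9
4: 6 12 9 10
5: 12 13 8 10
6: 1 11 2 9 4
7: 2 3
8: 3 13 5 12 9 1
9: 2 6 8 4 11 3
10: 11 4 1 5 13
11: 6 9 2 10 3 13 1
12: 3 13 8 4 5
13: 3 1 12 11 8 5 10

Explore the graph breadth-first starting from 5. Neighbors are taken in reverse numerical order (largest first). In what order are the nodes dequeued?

5 -> 13 -> 12 -> 10 -> 8 -> 11 -> 3 -> 1 -> 4 -> 9 -> 6 -> 2 -> 7

Visit 5; enqueue 13, 12, 10, 8 → queue [13, 12, 10, 8]
Visit 13; enqueue 11, 3, 1 → queue [12, 10, 8, 11, 3, 1]
Visit 12; enqueue 4 → queue [10, 8, 11, 3, 1, 4]
Visit 10 → queue [8, 11, 3, 1, 4]
Visit 8; enqueue 9 → queue [11, 3, 1, 4, 9]
Visit 11; enqueue 6, 2 → queue [3, 1, 4, 9, 6, 2]
Visit 3; enqueue 7 → queue [1, 4, 9, 6, 2, 7]
Visit 1 → queue [4, 9, 6, 2, 7]
Visit 4 → queue [9, 6, 2, 7]
Visit 9 → queue [6, 2, 7]
Visit 6 → queue [2, 7]
Visit 2 → queue [7]
Visit 7 → queue []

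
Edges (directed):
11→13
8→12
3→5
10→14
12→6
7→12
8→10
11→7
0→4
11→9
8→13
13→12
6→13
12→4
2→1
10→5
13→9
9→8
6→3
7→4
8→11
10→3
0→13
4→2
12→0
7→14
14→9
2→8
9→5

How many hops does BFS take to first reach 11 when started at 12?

Level 0: 12
Level 1: 0, 4, 6
Level 2: 2, 3, 13
Level 3: 1, 5, 8, 9
Level 4: 10, 11
Level 5: 7, 14
11 first appears at level 4.

4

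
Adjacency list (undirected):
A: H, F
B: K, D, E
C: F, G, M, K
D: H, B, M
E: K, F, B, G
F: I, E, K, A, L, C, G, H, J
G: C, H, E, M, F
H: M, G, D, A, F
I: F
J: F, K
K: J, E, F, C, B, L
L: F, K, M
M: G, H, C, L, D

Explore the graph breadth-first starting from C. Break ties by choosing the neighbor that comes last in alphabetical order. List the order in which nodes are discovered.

C → M → K → G → F → L → H → D → J → E → B → I → A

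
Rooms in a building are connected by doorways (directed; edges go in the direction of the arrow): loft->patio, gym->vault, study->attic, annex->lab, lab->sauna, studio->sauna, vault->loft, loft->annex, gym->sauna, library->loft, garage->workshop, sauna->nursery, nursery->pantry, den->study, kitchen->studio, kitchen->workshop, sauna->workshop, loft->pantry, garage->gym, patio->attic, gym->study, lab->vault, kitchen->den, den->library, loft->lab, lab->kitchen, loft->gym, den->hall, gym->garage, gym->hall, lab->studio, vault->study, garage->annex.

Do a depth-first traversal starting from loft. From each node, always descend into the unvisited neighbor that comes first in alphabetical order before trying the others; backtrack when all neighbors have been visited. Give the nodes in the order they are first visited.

loft annex lab kitchen den hall library study attic studio sauna nursery pantry workshop vault gym garage patio

Visit loft
loft → annex
annex → lab
lab → kitchen
kitchen → den
den → hall
den → library
den → study
study → attic
kitchen → studio
studio → sauna
sauna → nursery
nursery → pantry
sauna → workshop
lab → vault
loft → gym
gym → garage
loft → patio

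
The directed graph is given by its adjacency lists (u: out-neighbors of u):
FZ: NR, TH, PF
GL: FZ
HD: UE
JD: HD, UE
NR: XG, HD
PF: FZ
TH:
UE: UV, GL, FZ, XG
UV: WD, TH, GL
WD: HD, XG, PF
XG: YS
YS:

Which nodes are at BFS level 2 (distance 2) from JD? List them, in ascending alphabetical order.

FZ, GL, UV, XG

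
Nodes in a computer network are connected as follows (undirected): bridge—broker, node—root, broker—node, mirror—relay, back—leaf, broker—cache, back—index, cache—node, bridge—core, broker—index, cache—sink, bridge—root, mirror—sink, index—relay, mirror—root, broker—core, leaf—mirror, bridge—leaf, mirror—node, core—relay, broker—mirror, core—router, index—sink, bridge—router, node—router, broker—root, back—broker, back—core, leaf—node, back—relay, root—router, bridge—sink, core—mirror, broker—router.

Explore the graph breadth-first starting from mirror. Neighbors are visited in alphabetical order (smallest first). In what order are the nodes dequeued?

mirror, broker, core, leaf, node, relay, root, sink, back, bridge, cache, index, router

Visit mirror; enqueue broker, core, leaf, node, relay, root, sink → queue [broker, core, leaf, node, relay, root, sink]
Visit broker; enqueue back, bridge, cache, index, router → queue [core, leaf, node, relay, root, sink, back, bridge, cache, index, router]
Visit core → queue [leaf, node, relay, root, sink, back, bridge, cache, index, router]
Visit leaf → queue [node, relay, root, sink, back, bridge, cache, index, router]
Visit node → queue [relay, root, sink, back, bridge, cache, index, router]
Visit relay → queue [root, sink, back, bridge, cache, index, router]
Visit root → queue [sink, back, bridge, cache, index, router]
Visit sink → queue [back, bridge, cache, index, router]
Visit back → queue [bridge, cache, index, router]
Visit bridge → queue [cache, index, router]
Visit cache → queue [index, router]
Visit index → queue [router]
Visit router → queue []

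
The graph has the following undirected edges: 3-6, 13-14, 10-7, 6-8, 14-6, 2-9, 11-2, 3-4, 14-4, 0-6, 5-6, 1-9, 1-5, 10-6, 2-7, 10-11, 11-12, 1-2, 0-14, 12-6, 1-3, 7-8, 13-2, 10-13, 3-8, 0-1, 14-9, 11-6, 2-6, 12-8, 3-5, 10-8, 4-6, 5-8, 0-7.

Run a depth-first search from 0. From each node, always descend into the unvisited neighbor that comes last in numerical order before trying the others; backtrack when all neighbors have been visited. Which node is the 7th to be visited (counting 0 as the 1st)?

8

Visit 0
0 → 14
14 → 13
13 → 10
10 → 11
11 → 12
12 → 8
8 → 7
7 → 2
2 → 9
9 → 1
1 → 5
5 → 6
6 → 4
4 → 3

Visit order: 0, 14, 13, 10, 11, 12, 8, 7, 2, 9, 1, 5, 6, 4, 3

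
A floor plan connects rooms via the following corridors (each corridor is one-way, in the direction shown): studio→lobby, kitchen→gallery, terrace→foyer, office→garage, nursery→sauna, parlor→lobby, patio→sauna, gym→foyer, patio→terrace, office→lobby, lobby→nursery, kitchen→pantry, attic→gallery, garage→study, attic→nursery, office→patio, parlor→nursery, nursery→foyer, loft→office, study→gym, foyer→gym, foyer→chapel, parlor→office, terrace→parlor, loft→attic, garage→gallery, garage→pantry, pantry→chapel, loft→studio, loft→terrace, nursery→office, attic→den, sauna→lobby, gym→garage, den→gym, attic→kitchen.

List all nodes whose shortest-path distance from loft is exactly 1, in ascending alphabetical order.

attic, office, studio, terrace

Level 0: loft
Level 1: attic, office, studio, terrace
Level 2: den, foyer, gallery, garage, kitchen, lobby, nursery, parlor, patio
Level 3: chapel, gym, pantry, sauna, study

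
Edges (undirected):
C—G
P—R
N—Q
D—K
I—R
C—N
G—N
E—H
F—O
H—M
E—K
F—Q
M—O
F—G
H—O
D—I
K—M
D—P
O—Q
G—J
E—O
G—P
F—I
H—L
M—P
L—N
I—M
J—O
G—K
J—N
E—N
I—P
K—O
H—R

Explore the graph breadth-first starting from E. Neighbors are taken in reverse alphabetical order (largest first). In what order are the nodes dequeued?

Visit E; enqueue O, N, K, H → queue [O, N, K, H]
Visit O; enqueue Q, M, J, F → queue [N, K, H, Q, M, J, F]
Visit N; enqueue L, G, C → queue [K, H, Q, M, J, F, L, G, C]
Visit K; enqueue D → queue [H, Q, M, J, F, L, G, C, D]
Visit H; enqueue R → queue [Q, M, J, F, L, G, C, D, R]
Visit Q → queue [M, J, F, L, G, C, D, R]
Visit M; enqueue P, I → queue [J, F, L, G, C, D, R, P, I]
Visit J → queue [F, L, G, C, D, R, P, I]
Visit F → queue [L, G, C, D, R, P, I]
Visit L → queue [G, C, D, R, P, I]
Visit G → queue [C, D, R, P, I]
Visit C → queue [D, R, P, I]
Visit D → queue [R, P, I]
Visit R → queue [P, I]
Visit P → queue [I]
Visit I → queue []

E -> O -> N -> K -> H -> Q -> M -> J -> F -> L -> G -> C -> D -> R -> P -> I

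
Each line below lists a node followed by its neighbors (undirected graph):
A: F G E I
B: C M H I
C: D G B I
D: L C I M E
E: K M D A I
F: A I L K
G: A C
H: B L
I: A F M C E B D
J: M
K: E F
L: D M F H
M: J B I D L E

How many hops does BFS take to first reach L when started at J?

Level 0: J
Level 1: M
Level 2: B, D, E, I, L
Level 3: A, C, F, H, K
Level 4: G
L first appears at level 2.

2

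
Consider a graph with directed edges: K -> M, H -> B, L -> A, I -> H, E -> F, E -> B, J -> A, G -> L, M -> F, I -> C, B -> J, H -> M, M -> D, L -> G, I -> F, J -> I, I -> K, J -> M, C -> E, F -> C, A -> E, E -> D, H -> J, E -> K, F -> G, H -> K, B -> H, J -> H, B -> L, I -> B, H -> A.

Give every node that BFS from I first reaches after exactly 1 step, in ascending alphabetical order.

Level 0: I
Level 1: B, C, F, H, K
Level 2: A, E, G, J, L, M
Level 3: D

B, C, F, H, K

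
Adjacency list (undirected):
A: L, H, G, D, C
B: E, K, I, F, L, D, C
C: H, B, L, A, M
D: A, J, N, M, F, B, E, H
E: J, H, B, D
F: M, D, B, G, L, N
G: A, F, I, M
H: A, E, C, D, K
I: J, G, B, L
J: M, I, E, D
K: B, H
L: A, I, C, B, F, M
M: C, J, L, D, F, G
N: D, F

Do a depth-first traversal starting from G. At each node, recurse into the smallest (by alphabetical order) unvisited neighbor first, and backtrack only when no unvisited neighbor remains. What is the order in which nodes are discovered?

G → A → C → B → D → E → H → K → J → I → L → F → M → N

Visit G
G → A
A → C
C → B
B → D
D → E
E → H
H → K
E → J
J → I
I → L
L → F
F → M
F → N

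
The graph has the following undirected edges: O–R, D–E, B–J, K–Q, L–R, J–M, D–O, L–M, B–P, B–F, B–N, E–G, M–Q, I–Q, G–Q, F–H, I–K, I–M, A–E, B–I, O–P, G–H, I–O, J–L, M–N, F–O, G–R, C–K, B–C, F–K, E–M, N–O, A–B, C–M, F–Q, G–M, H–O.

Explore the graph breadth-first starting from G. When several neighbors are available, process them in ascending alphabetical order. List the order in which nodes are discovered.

G -> E -> H -> M -> Q -> R -> A -> D -> F -> O -> C -> I -> J -> L -> N -> K -> B -> P

Visit G; enqueue E, H, M, Q, R → queue [E, H, M, Q, R]
Visit E; enqueue A, D → queue [H, M, Q, R, A, D]
Visit H; enqueue F, O → queue [M, Q, R, A, D, F, O]
Visit M; enqueue C, I, J, L, N → queue [Q, R, A, D, F, O, C, I, J, L, N]
Visit Q; enqueue K → queue [R, A, D, F, O, C, I, J, L, N, K]
Visit R → queue [A, D, F, O, C, I, J, L, N, K]
Visit A; enqueue B → queue [D, F, O, C, I, J, L, N, K, B]
Visit D → queue [F, O, C, I, J, L, N, K, B]
Visit F → queue [O, C, I, J, L, N, K, B]
Visit O; enqueue P → queue [C, I, J, L, N, K, B, P]
Visit C → queue [I, J, L, N, K, B, P]
Visit I → queue [J, L, N, K, B, P]
Visit J → queue [L, N, K, B, P]
Visit L → queue [N, K, B, P]
Visit N → queue [K, B, P]
Visit K → queue [B, P]
Visit B → queue [P]
Visit P → queue []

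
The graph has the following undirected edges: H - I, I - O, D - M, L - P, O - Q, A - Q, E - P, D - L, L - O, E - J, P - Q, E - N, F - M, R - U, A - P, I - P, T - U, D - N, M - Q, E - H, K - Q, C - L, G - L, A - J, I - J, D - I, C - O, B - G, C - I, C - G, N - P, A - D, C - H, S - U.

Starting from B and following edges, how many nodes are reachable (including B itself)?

BFS from B visits: B, G, L, C, P, O, D, I, H, Q, N, E, A, M, J, K, F
Reachable nodes: 17 of 21 total.

17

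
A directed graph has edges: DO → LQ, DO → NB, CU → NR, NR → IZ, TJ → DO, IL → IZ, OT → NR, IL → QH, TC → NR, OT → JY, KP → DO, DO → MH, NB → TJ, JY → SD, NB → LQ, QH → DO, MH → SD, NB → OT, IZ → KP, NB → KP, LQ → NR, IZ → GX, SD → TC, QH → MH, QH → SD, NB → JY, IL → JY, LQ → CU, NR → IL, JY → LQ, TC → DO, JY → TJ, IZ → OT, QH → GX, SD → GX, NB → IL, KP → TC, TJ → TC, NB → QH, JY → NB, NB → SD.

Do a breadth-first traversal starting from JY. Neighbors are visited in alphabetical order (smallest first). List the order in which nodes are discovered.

JY -> LQ -> NB -> SD -> TJ -> CU -> NR -> IL -> KP -> OT -> QH -> GX -> TC -> DO -> IZ -> MH

Visit JY; enqueue LQ, NB, SD, TJ → queue [LQ, NB, SD, TJ]
Visit LQ; enqueue CU, NR → queue [NB, SD, TJ, CU, NR]
Visit NB; enqueue IL, KP, OT, QH → queue [SD, TJ, CU, NR, IL, KP, OT, QH]
Visit SD; enqueue GX, TC → queue [TJ, CU, NR, IL, KP, OT, QH, GX, TC]
Visit TJ; enqueue DO → queue [CU, NR, IL, KP, OT, QH, GX, TC, DO]
Visit CU → queue [NR, IL, KP, OT, QH, GX, TC, DO]
Visit NR; enqueue IZ → queue [IL, KP, OT, QH, GX, TC, DO, IZ]
Visit IL → queue [KP, OT, QH, GX, TC, DO, IZ]
Visit KP → queue [OT, QH, GX, TC, DO, IZ]
Visit OT → queue [QH, GX, TC, DO, IZ]
Visit QH; enqueue MH → queue [GX, TC, DO, IZ, MH]
Visit GX → queue [TC, DO, IZ, MH]
Visit TC → queue [DO, IZ, MH]
Visit DO → queue [IZ, MH]
Visit IZ → queue [MH]
Visit MH → queue []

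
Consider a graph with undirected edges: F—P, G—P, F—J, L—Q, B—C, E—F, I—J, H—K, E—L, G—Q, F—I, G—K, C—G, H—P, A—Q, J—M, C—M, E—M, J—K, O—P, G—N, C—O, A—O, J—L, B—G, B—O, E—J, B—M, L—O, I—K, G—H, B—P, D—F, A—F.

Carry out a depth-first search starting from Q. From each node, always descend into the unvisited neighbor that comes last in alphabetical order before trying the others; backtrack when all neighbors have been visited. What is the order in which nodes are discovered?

Visit Q
Q → L
L → O
O → P
P → H
H → K
K → J
J → M
M → E
E → F
F → I
F → D
F → A
M → C
C → G
G → N
G → B

Q, L, O, P, H, K, J, M, E, F, I, D, A, C, G, N, B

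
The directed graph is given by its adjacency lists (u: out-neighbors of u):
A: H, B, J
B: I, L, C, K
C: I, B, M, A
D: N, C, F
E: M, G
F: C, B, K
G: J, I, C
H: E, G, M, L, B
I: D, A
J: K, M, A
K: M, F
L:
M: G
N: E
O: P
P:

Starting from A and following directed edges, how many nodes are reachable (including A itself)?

14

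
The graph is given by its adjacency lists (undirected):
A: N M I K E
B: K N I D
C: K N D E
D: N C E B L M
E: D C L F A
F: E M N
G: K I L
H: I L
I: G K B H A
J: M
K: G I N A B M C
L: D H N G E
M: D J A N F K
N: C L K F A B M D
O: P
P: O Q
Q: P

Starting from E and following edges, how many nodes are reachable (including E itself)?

14

BFS from E visits: E, D, C, L, F, A, N, B, M, K, H, G, I, J
Reachable nodes: 14 of 17 total.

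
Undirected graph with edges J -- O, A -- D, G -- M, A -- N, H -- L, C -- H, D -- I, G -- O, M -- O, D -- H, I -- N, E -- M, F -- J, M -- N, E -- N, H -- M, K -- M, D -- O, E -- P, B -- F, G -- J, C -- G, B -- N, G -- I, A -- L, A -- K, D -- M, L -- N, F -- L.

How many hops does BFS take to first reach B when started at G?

3

Level 0: G
Level 1: C, I, J, M, O
Level 2: D, E, F, H, K, N
Level 3: A, B, L, P
B first appears at level 3.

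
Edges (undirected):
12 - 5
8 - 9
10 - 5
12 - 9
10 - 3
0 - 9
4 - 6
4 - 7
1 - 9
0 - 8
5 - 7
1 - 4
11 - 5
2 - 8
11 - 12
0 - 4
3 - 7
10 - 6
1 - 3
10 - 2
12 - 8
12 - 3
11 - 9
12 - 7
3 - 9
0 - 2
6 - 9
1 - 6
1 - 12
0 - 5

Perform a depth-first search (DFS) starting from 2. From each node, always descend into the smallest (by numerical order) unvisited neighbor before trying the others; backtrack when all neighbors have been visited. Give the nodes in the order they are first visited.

2 0 4 1 3 7 5 10 6 9 8 12 11

Visit 2
2 → 0
0 → 4
4 → 1
1 → 3
3 → 7
7 → 5
5 → 10
10 → 6
6 → 9
9 → 8
8 → 12
12 → 11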